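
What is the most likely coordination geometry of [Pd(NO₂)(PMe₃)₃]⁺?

Each nitro (N-bound nitrite) is −1; trimethylphosphine is neutral; balancing the +1 overall charge requires Pd(II).
Palladium is a group-10 element; Pd(II) is therefore d⁸.
Coordination number: 4.
A 4d d⁸ ion has a large crystal-field splitting; square planar leaves the high-energy d_{x²−y²} orbital empty and maximises CFSE.

square planar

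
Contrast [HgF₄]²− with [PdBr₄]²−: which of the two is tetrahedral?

For [HgF₄]²−: Each fluoride is −1; balancing the −2 overall charge requires Hg(II). Hg sits in group 12, so the d-electron count is 12 − 2 = 10. A d¹⁰ ion has no crystal-field stabilisation preference between square planar and tetrahedral, so four ligands adopt the sterically favoured tetrahedral geometry. → tetrahedral.
For [PdBr₄]²−: Ligand charges: each bromide is −1. With an overall charge of −2 the palladium centre must be in the +2 oxidation state. Pd sits in group 10, so the d-electron count is 10 − 2 = 8. A 4d d⁸ ion has a large crystal-field splitting; square planar leaves the high-energy d_{x²−y²} orbital empty and maximises CFSE. → square planar.

[HgF₄]²−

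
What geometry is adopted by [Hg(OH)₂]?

Each hydroxide is −1; balancing the 0 overall charge requires Hg(II).
Group 12 minus oxidation state 2 gives a d¹⁰ configuration.
With 2 monodentate ligands the coordination number is 2.
A d¹⁰ ion with only two ligands adopts a linear arrangement (sp hybridisation; no CFSE preference).

linear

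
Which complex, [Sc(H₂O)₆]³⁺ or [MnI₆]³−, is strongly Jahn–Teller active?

[MnI₆]³−

[Sc(H₂O)₆]³⁺: Summing ligand charges against the +3 overall charge gives an oxidation state of +3 for scandium. Group 3 minus oxidation state 3 gives a d⁰ configuration. The d⁰ configuration leaves the e_g set evenly filled (or empty) — no strong Jahn–Teller driving force.
[MnI₆]³−: Ligand charges: each iodide is −1. With an overall charge of −3 the manganese centre must be in the +3 oxidation state. Mn sits in group 7, so the d-electron count is 7 − 3 = 4. Iodide is a weak-field ligand for a first-row metal, so the complex is high-spin. The t₂g³e_g¹ (high-spin) configuration has an unevenly filled e_g set; the Jahn–Teller theorem predicts a tetragonal distortion (typically axial elongation) to lift the degeneracy.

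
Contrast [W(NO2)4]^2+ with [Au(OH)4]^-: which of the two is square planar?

For [W(NO2)4]^2+: Summing ligand charges against the +2 overall charge gives an oxidation state of +6 for tungsten. W sits in group 6, so the d-electron count is 6 − 6 = 0. A d⁰ ion has no crystal-field stabilisation preference between square planar and tetrahedral, so four ligands adopt the sterically favoured tetrahedral geometry. → tetrahedral.
For [Au(OH)4]^-: Ligand charges: each hydroxide is −1. With an overall charge of −1 the gold centre must be in the +3 oxidation state. Au sits in group 11, so the d-electron count is 11 − 3 = 8. A 5d d⁸ ion has a large crystal-field splitting; square planar leaves the high-energy d_{x²−y²} orbital empty and maximises CFSE. → square planar.

[Au(OH)4]^-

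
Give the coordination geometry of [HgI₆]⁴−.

Each iodide is −1; balancing the −4 overall charge requires Hg(II).
Group 12 minus oxidation state 2 gives a d¹⁰ configuration.
Coordination number: 6.
Six donors around a single metal centre give an octahedral coordination sphere.

octahedral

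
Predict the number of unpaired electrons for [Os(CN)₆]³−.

1 unpaired electron

Ligand charges: each cyanide is −1. With an overall charge of −3 the osmium centre must be in the +3 oxidation state.
Group 8 minus oxidation state 3 gives a d⁵ configuration.
The spin state decides the count: a 5d ion has a large Δₒ and is invariably low-spin.
An octahedral low-spin d⁵ ion is t₂g⁵e_g⁰, giving 1 unpaired electron.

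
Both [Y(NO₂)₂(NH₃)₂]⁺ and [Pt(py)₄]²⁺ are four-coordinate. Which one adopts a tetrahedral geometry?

For [Y(NO₂)₂(NH₃)₂]⁺: Each nitro (N-bound nitrite) is −1; ammonia is neutral; balancing the +1 overall charge requires Y(III). Yttrium is a group-3 element; Y(III) is therefore d⁰. A d⁰ ion has no crystal-field stabilisation preference between square planar and tetrahedral, so four ligands adopt the sterically favoured tetrahedral geometry. → tetrahedral.
For [Pt(py)₄]²⁺: Pyridine is neutral; balancing the +2 overall charge requires Pt(II). Pt sits in group 10, so the d-electron count is 10 − 2 = 8. A 5d d⁸ ion has a large crystal-field splitting; square planar leaves the high-energy d_{x²−y²} orbital empty and maximises CFSE. → square planar.

[Y(NO₂)₂(NH₃)₂]⁺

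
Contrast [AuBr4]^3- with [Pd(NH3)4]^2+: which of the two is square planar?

For [AuBr4]^3-: Summing ligand charges against the −3 overall charge gives an oxidation state of +1 for gold. Au sits in group 11, so the d-electron count is 11 − 1 = 10. A d¹⁰ ion has no crystal-field stabilisation preference between square planar and tetrahedral, so four ligands adopt the sterically favoured tetrahedral geometry. → tetrahedral.
For [Pd(NH3)4]^2+: Ligand charges: ammonia is neutral. With an overall charge of +2 the palladium centre must be in the +2 oxidation state. Palladium is a group-10 element; Pd(II) is therefore d⁸. A 4d d⁸ ion has a large crystal-field splitting; square planar leaves the high-energy d_{x²−y²} orbital empty and maximises CFSE. → square planar.

[Pd(NH3)4]^2+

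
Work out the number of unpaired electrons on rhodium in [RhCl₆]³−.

Each chloride is −1; balancing the −3 overall charge requires Rh(III).
Rhodium is a group-9 element; Rh(III) is therefore d⁶.
The spin state decides the count: a 4d ion has a large Δₒ and is invariably low-spin.
An octahedral low-spin d⁶ ion is t₂g⁶e_g⁰, giving 0 unpaired electrons.

0 unpaired electrons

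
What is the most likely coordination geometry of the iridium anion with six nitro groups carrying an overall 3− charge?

Each nitro (N-bound nitrite) is −1; balancing the −3 overall charge requires Ir(III).
Iridium is a group-9 element; Ir(III) is therefore d⁶.
Coordination number: 6.
Six donors around a single metal centre give an octahedral coordination sphere.

octahedral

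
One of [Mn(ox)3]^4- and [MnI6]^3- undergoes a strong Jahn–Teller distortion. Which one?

[MnI6]^3-

[Mn(ox)3]^4-: Summing ligand charges against the −4 overall charge gives an oxidation state of +2 for manganese. Manganese is a group-7 element; Mn(II) is therefore d⁵. Oxalate is a weak-field ligand for a first-row metal, so the complex is high-spin. The d⁵ configuration leaves the e_g set evenly filled (or empty) — no strong Jahn–Teller driving force.
[MnI6]^3-: Summing ligand charges against the −3 overall charge gives an oxidation state of +3 for manganese. Mn sits in group 7, so the d-electron count is 7 − 3 = 4. Iodide is a weak-field ligand for a first-row metal, so the complex is high-spin. The t₂g³e_g¹ (high-spin) configuration has an unevenly filled e_g set; the Jahn–Teller theorem predicts a tetragonal distortion (typically axial elongation) to lift the degeneracy.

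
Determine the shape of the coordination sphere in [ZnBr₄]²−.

Ligand charges: each bromide is −1. With an overall charge of −2 the zinc centre must be in the +2 oxidation state.
Zinc is a group-12 element; Zn(II) is therefore d¹⁰.
Coordination number: 4.
A d¹⁰ ion has no crystal-field stabilisation preference between square planar and tetrahedral, so four ligands adopt the sterically favoured tetrahedral geometry.

tetrahedral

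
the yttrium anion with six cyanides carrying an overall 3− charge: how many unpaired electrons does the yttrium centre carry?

Ligand charges: each cyanide is −1. With an overall charge of −3 the yttrium centre must be in the +3 oxidation state.
Yttrium is a group-3 element; Y(III) is therefore d⁰.
In an octahedral field the d⁰ configuration is t₂g⁰e_g⁰, giving 0 unpaired electrons.

0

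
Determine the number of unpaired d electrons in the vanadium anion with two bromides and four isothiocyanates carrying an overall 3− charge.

2

Ligand charges: each bromide is −1; each isothiocyanate is −1. With an overall charge of −3 the vanadium centre must be in the +3 oxidation state.
V sits in group 5, so the d-electron count is 5 − 3 = 2.
In an octahedral field the d² configuration is t₂g²e_g⁰ (only one arrangement possible), giving 2 unpaired electrons.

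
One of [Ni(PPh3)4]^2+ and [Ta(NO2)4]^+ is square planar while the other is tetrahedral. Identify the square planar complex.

For [Ni(PPh3)4]^2+: Summing ligand charges against the +2 overall charge gives an oxidation state of +2 for nickel. Group 10 minus oxidation state 2 gives a d⁸ configuration. Triphenylphosphine is a strong-field ligand (high in the spectrochemical series). A 3d d⁸ ion with strong-field ligands gains enough CFSE to favour square planar over tetrahedral. → square planar.
For [Ta(NO2)4]^+: Summing ligand charges against the +1 overall charge gives an oxidation state of +5 for tantalum. Tantalum is a group-5 element; Ta(V) is therefore d⁰. A d⁰ ion has no crystal-field stabilisation preference between square planar and tetrahedral, so four ligands adopt the sterically favoured tetrahedral geometry. → tetrahedral.

[Ni(PPh3)4]^2+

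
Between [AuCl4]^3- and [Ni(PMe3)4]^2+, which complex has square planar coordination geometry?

[Ni(PMe3)4]^2+

For [AuCl4]^3-: Summing ligand charges against the −3 overall charge gives an oxidation state of +1 for gold. Au sits in group 11, so the d-electron count is 11 − 1 = 10. A d¹⁰ ion has no crystal-field stabilisation preference between square planar and tetrahedral, so four ligands adopt the sterically favoured tetrahedral geometry. → tetrahedral.
For [Ni(PMe3)4]^2+: Trimethylphosphine is neutral; balancing the +2 overall charge requires Ni(II). Ni sits in group 10, so the d-electron count is 10 − 2 = 8. Trimethylphosphine is a strong-field ligand (high in the spectrochemical series). A 3d d⁸ ion with strong-field ligands gains enough CFSE to favour square planar over tetrahedral. → square planar.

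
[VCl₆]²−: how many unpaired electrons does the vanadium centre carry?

Ligand charges: each chloride is −1. With an overall charge of −2 the vanadium centre must be in the +4 oxidation state.
V sits in group 5, so the d-electron count is 5 − 4 = 1.
In an octahedral field the d¹ configuration is t₂g¹e_g⁰ (only one arrangement possible), giving 1 unpaired electron.

1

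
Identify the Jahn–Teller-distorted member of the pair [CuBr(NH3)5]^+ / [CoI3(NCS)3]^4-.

[CuBr(NH3)5]^+: Summing ligand charges against the +1 overall charge gives an oxidation state of +2 for copper. Cu sits in group 11, so the d-electron count is 11 − 2 = 9. The t₂g⁶e_g³ configuration has an unevenly filled e_g set; the Jahn–Teller theorem predicts a tetragonal distortion (typically axial elongation) to lift the degeneracy.
[CoI3(NCS)3]^4-: Summing ligand charges against the −4 overall charge gives an oxidation state of +2 for cobalt. Co sits in group 9, so the d-electron count is 9 − 2 = 7. Iodide and isothiocyanate are weak-field ligands for a first-row metal, so the complex is high-spin. The d⁷ configuration leaves the e_g set evenly filled (or empty) — no strong Jahn–Teller driving force.

[CuBr(NH3)5]^+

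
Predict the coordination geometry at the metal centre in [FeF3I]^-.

tetrahedral

Ligand charges: each fluoride is −1; each iodide is −1. With an overall charge of −1 the iron centre must be in the +3 oxidation state.
Group 8 minus oxidation state 3 gives a d⁵ configuration.
With 4 monodentate ligands the coordination number is 4.
Fluoride and iodide are weak-field ligands.
A high-spin d⁵ ion has zero CFSE in either geometry, so four ligands adopt the sterically favoured tetrahedral geometry.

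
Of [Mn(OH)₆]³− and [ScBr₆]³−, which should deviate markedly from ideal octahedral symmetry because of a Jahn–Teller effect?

[Mn(OH)₆]³−: Each hydroxide is −1; balancing the −3 overall charge requires Mn(III). Group 7 minus oxidation state 3 gives a d⁴ configuration. Hydroxide is a weak-field ligand for a first-row metal, so the complex is high-spin. The t₂g³e_g¹ (high-spin) configuration has an unevenly filled e_g set; the Jahn–Teller theorem predicts a tetragonal distortion (typically axial elongation) to lift the degeneracy.
[ScBr₆]³−: Each bromide is −1; balancing the −3 overall charge requires Sc(III). Group 3 minus oxidation state 3 gives a d⁰ configuration. The d⁰ configuration leaves the e_g set evenly filled (or empty) — no strong Jahn–Teller driving force.

[Mn(OH)₆]³−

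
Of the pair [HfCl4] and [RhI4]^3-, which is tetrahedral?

For [HfCl4]: Summing ligand charges against the 0 overall charge gives an oxidation state of +4 for hafnium. Hafnium is a group-4 element; Hf(IV) is therefore d⁰. A d⁰ ion has no crystal-field stabilisation preference between square planar and tetrahedral, so four ligands adopt the sterically favoured tetrahedral geometry. → tetrahedral.
For [RhI4]^3-: Summing ligand charges against the −3 overall charge gives an oxidation state of +1 for rhodium. Rh sits in group 9, so the d-electron count is 9 − 1 = 8. A 4d d⁸ ion has a large crystal-field splitting; square planar leaves the high-energy d_{x²−y²} orbital empty and maximises CFSE. → square planar.

[HfCl4]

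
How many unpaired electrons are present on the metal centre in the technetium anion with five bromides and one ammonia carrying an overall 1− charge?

3 unpaired electrons

Each bromide is −1; ammonia is neutral; balancing the −1 overall charge requires Tc(IV).
Tc sits in group 7, so the d-electron count is 7 − 4 = 3.
In an octahedral field the d³ configuration is t₂g³e_g⁰ (only one arrangement possible), giving 3 unpaired electrons.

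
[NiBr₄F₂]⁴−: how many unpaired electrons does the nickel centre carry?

Each bromide is −1; each fluoride is −1; balancing the −4 overall charge requires Ni(II).
Group 10 minus oxidation state 2 gives a d⁸ configuration.
In an octahedral field the d⁸ configuration is t₂g⁶e_g² (only one arrangement possible), giving 2 unpaired electrons.

2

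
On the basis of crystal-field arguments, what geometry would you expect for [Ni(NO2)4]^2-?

Ligand charges: each nitro (N-bound nitrite) is −1. With an overall charge of −2 the nickel centre must be in the +2 oxidation state.
Ni sits in group 10, so the d-electron count is 10 − 2 = 8.
With 4 monodentate ligands the coordination number is 4.
Nitro (N-bound nitrite) is a strong-field ligand (high in the spectrochemical series).
A 3d d⁸ ion with strong-field ligands gains enough CFSE to favour square planar over tetrahedral.

square planar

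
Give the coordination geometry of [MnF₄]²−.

tetrahedral

Each fluoride is −1; balancing the −2 overall charge requires Mn(II).
Group 7 minus oxidation state 2 gives a d⁵ configuration.
With 4 monodentate ligands the coordination number is 4.
Fluoride is a weak-field ligand.
A high-spin d⁵ ion has zero CFSE in either geometry, so four ligands adopt the sterically favoured tetrahedral geometry.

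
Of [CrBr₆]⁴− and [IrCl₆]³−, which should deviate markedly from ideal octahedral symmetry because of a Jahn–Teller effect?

[CrBr₆]⁴−

[CrBr₆]⁴−: Each bromide is −1; balancing the −4 overall charge requires Cr(II). Cr sits in group 6, so the d-electron count is 6 − 2 = 4. Bromide is a weak-field ligand for a first-row metal, so the complex is high-spin. The t₂g³e_g¹ (high-spin) configuration has an unevenly filled e_g set; the Jahn–Teller theorem predicts a tetragonal distortion (typically axial elongation) to lift the degeneracy.
[IrCl₆]³−: Summing ligand charges against the −3 overall charge gives an oxidation state of +3 for iridium. Group 9 minus oxidation state 3 gives a d⁶ configuration. A 5d ion has a large Δₒ and is invariably low-spin. The d⁶ configuration leaves the e_g set evenly filled (or empty) — no strong Jahn–Teller driving force.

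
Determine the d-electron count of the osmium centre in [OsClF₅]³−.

d5

Summing ligand charges against the −3 overall charge gives an oxidation state of +3 for osmium.
Group 8 minus oxidation state 3 gives a d⁵ configuration.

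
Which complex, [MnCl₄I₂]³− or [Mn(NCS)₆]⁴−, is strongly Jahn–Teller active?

[MnCl₄I₂]³−: Each chloride is −1; each iodide is −1; balancing the −3 overall charge requires Mn(III). Mn sits in group 7, so the d-electron count is 7 − 3 = 4. Chloride and iodide are weak-field ligands for a first-row metal, so the complex is high-spin. The t₂g³e_g¹ (high-spin) configuration has an unevenly filled e_g set; the Jahn–Teller theorem predicts a tetragonal distortion (typically axial elongation) to lift the degeneracy.
[Mn(NCS)₆]⁴−: Each isothiocyanate is −1; balancing the −4 overall charge requires Mn(II). Manganese is a group-7 element; Mn(II) is therefore d⁵. Isothiocyanate is a weak-field ligand for a first-row metal, so the complex is high-spin. The d⁵ configuration leaves the e_g set evenly filled (or empty) — no strong Jahn–Teller driving force.

[MnCl₄I₂]³−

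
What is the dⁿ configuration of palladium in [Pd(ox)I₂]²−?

d8

Each oxalate is −2; each iodide is −1; balancing the −2 overall charge requires Pd(II).
Group 10 minus oxidation state 2 gives a d⁸ configuration.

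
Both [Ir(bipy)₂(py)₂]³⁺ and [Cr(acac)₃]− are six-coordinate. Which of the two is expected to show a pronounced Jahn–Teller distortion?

[Ir(bipy)₂(py)₂]³⁺: 2,2′-bipyridine is neutral; pyridine is neutral; balancing the +3 overall charge requires Ir(III). Group 9 minus oxidation state 3 gives a d⁶ configuration. A 5d ion has a large Δₒ and is invariably low-spin. The d⁶ configuration leaves the e_g set evenly filled (or empty) — no strong Jahn–Teller driving force.
[Cr(acac)₃]−: Summing ligand charges against the −1 overall charge gives an oxidation state of +2 for chromium. Chromium is a group-6 element; Cr(II) is therefore d⁴. Acetylacetonate is a weak-field ligand for a first-row metal, so the complex is high-spin. The t₂g³e_g¹ (high-spin) configuration has an unevenly filled e_g set; the Jahn–Teller theorem predicts a tetragonal distortion (typically axial elongation) to lift the degeneracy.

[Cr(acac)₃]−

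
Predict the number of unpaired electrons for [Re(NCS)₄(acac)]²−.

Ligand charges: each isothiocyanate is −1; each acetylacetonate is −1. With an overall charge of −2 the rhenium centre must be in the +3 oxidation state.
Group 7 minus oxidation state 3 gives a d⁴ configuration.
Counting donor atoms: 4×isothiocyanate (monodentate) → 4 donors; 1×acetylacetonate (bidentate) → 2 donors. Coordination number = 6.
The spin state decides the count: a 5d ion has a large Δₒ and is invariably low-spin.
An octahedral low-spin d⁴ ion is t₂g⁴e_g⁰, giving 2 unpaired electrons.

2 unpaired electrons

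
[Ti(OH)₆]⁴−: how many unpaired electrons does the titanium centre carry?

Summing ligand charges against the −4 overall charge gives an oxidation state of +2 for titanium.
Group 4 minus oxidation state 2 gives a d² configuration.
In an octahedral field the d² configuration is t₂g²e_g⁰ (only one arrangement possible), giving 2 unpaired electrons.

2 unpaired electrons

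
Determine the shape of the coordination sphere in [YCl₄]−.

tetrahedral

Each chloride is −1; balancing the −1 overall charge requires Y(III).
Yttrium is a group-3 element; Y(III) is therefore d⁰.
With 4 monodentate ligands the coordination number is 4.
A d⁰ ion has no crystal-field stabilisation preference between square planar and tetrahedral, so four ligands adopt the sterically favoured tetrahedral geometry.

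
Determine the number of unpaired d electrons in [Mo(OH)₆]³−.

Each hydroxide is −1; balancing the −3 overall charge requires Mo(III).
Molybdenum is a group-6 element; Mo(III) is therefore d³.
In an octahedral field the d³ configuration is t₂g³e_g⁰ (only one arrangement possible), giving 3 unpaired electrons.

3 unpaired electrons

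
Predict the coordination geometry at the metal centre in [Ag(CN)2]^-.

Each cyanide is −1; balancing the −1 overall charge requires Ag(I).
Silver is a group-11 element; Ag(I) is therefore d¹⁰.
Coordination number: 2.
A d¹⁰ ion with only two ligands adopts a linear arrangement (sp hybridisation; no CFSE preference).

linear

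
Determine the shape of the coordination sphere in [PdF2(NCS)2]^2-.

Ligand charges: each fluoride is −1; each isothiocyanate is −1. With an overall charge of −2 the palladium centre must be in the +2 oxidation state.
Pd sits in group 10, so the d-electron count is 10 − 2 = 8.
Coordination number: 4.
A 4d d⁸ ion has a large crystal-field splitting; square planar leaves the high-energy d_{x²−y²} orbital empty and maximises CFSE.

square planar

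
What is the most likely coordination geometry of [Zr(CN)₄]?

tetrahedral

Each cyanide is −1; balancing the 0 overall charge requires Zr(IV).
Zirconium is a group-4 element; Zr(IV) is therefore d⁰.
With 4 monodentate ligands the coordination number is 4.
A d⁰ ion has no crystal-field stabilisation preference between square planar and tetrahedral, so four ligands adopt the sterically favoured tetrahedral geometry.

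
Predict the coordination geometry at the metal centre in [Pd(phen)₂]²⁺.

Ligand charges: 1,10-phenanthroline is neutral. With an overall charge of +2 the palladium centre must be in the +2 oxidation state.
Group 10 minus oxidation state 2 gives a d⁸ configuration.
Counting donor atoms: 2×1,10-phenanthroline (bidentate) → 4 donors. Coordination number = 4.
A 4d d⁸ ion has a large crystal-field splitting; square planar leaves the high-energy d_{x²−y²} orbital empty and maximises CFSE.

square planar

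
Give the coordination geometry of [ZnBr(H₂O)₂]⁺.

trigonal planar

Summing ligand charges against the +1 overall charge gives an oxidation state of +2 for zinc.
Zinc is a group-12 element; Zn(II) is therefore d¹⁰.
Coordination number: 3.
Three ligands around a d¹⁰ centre minimise repulsion in a trigonal-planar arrangement.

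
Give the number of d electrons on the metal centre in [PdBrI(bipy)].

d8

Summing ligand charges against the 0 overall charge gives an oxidation state of +2 for palladium.
Group 10 minus oxidation state 2 gives a d⁸ configuration.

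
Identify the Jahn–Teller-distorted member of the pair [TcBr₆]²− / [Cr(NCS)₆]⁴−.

[TcBr₆]²−: Ligand charges: each bromide is −1. With an overall charge of −2 the technetium centre must be in the +4 oxidation state. Group 7 minus oxidation state 4 gives a d³ configuration. The d³ configuration leaves the e_g set evenly filled (or empty) — no strong Jahn–Teller driving force.
[Cr(NCS)₆]⁴−: Summing ligand charges against the −4 overall charge gives an oxidation state of +2 for chromium. Cr sits in group 6, so the d-electron count is 6 − 2 = 4. Isothiocyanate is a weak-field ligand for a first-row metal, so the complex is high-spin. The t₂g³e_g¹ (high-spin) configuration has an unevenly filled e_g set; the Jahn–Teller theorem predicts a tetragonal distortion (typically axial elongation) to lift the degeneracy.

[Cr(NCS)₆]⁴−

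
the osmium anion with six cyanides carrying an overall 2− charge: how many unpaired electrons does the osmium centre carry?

Ligand charges: each cyanide is −1. With an overall charge of −2 the osmium centre must be in the +4 oxidation state.
Osmium is a group-8 element; Os(IV) is therefore d⁴.
The spin state decides the count: a 5d ion has a large Δₒ and is invariably low-spin.
An octahedral low-spin d⁴ ion is t₂g⁴e_g⁰, giving 2 unpaired electrons.

2 unpaired electrons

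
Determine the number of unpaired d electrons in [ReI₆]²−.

3 unpaired electrons

Ligand charges: each iodide is −1. With an overall charge of −2 the rhenium centre must be in the +4 oxidation state.
Re sits in group 7, so the d-electron count is 7 − 4 = 3.
In an octahedral field the d³ configuration is t₂g³e_g⁰ (only one arrangement possible), giving 3 unpaired electrons.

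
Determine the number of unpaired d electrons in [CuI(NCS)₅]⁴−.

Ligand charges: each iodide is −1; each isothiocyanate is −1. With an overall charge of −4 the copper centre must be in the +2 oxidation state.
Group 11 minus oxidation state 2 gives a d⁹ configuration.
In an octahedral field the d⁹ configuration is t₂g⁶e_g³ (only one arrangement possible), giving 1 unpaired electron.

1 unpaired electron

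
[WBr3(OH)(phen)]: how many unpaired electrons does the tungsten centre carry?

2 unpaired electrons

Ligand charges: each bromide is −1; each hydroxide is −1; 1,10-phenanthroline is neutral. With an overall charge of 0 the tungsten centre must be in the +4 oxidation state.
W sits in group 6, so the d-electron count is 6 − 4 = 2.
Counting donor atoms: 3×bromide (monodentate) → 3 donors; 1×hydroxide (monodentate) → 1 donor; 1×1,10-phenanthroline (bidentate) → 2 donors. Coordination number = 6.
In an octahedral field the d² configuration is t₂g²e_g⁰ (only one arrangement possible), giving 2 unpaired electrons.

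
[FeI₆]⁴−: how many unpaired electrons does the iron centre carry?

Each iodide is −1; balancing the −4 overall charge requires Fe(II).
Group 8 minus oxidation state 2 gives a d⁶ configuration.
The spin state decides the count: Iodide is a weak-field ligand for a first-row metal, so the complex is high-spin.
An octahedral high-spin d⁶ ion is t₂g⁴e_g², giving 4 unpaired electrons.

4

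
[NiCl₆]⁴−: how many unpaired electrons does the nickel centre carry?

Ligand charges: each chloride is −1. With an overall charge of −4 the nickel centre must be in the +2 oxidation state.
Ni sits in group 10, so the d-electron count is 10 − 2 = 8.
In an octahedral field the d⁸ configuration is t₂g⁶e_g² (only one arrangement possible), giving 2 unpaired electrons.

2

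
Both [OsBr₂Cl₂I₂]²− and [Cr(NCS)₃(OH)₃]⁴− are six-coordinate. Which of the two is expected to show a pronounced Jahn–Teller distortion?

[Cr(NCS)₃(OH)₃]⁴−

[OsBr₂Cl₂I₂]²−: Ligand charges: each bromide is −1; each chloride is −1; each iodide is −1. With an overall charge of −2 the osmium centre must be in the +4 oxidation state. Osmium is a group-8 element; Os(IV) is therefore d⁴. A 5d ion has a large Δₒ and is invariably low-spin. The d⁴ configuration leaves the e_g set evenly filled (or empty) — no strong Jahn–Teller driving force.
[Cr(NCS)₃(OH)₃]⁴−: Ligand charges: each isothiocyanate is −1; each hydroxide is −1. With an overall charge of −4 the chromium centre must be in the +2 oxidation state. Cr sits in group 6, so the d-electron count is 6 − 2 = 4. Hydroxide and isothiocyanate are weak-field ligands for a first-row metal, so the complex is high-spin. The t₂g³e_g¹ (high-spin) configuration has an unevenly filled e_g set; the Jahn–Teller theorem predicts a tetragonal distortion (typically axial elongation) to lift the degeneracy.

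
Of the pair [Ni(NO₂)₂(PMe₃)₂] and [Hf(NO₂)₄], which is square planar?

For [Ni(NO₂)₂(PMe₃)₂]: Each nitro (N-bound nitrite) is −1; trimethylphosphine is neutral; balancing the 0 overall charge requires Ni(II). Group 10 minus oxidation state 2 gives a d⁸ configuration. Nitro (N-bound nitrite) and trimethylphosphine are strong-field ligands (high in the spectrochemical series). A 3d d⁸ ion with strong-field ligands gains enough CFSE to favour square planar over tetrahedral. → square planar.
For [Hf(NO₂)₄]: Ligand charges: each nitro (N-bound nitrite) is −1. With an overall charge of 0 the hafnium centre must be in the +4 oxidation state. Hf sits in group 4, so the d-electron count is 4 − 4 = 0. A d⁰ ion has no crystal-field stabilisation preference between square planar and tetrahedral, so four ligands adopt the sterically favoured tetrahedral geometry. → tetrahedral.

[Ni(NO₂)₂(PMe₃)₂]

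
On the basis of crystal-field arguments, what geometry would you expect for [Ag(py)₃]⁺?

trigonal planar

Ligand charges: pyridine is neutral. With an overall charge of +1 the silver centre must be in the +1 oxidation state.
Ag sits in group 11, so the d-electron count is 11 − 1 = 10.
Coordination number: 3.
Three ligands around a d¹⁰ centre minimise repulsion in a trigonal-planar arrangement.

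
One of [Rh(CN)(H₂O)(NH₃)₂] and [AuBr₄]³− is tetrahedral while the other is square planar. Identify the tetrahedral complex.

For [Rh(CN)(H₂O)(NH₃)₂]: Ligand charges: each cyanide is −1; water is neutral; ammonia is neutral. With an overall charge of 0 the rhodium centre must be in the +1 oxidation state. Group 9 minus oxidation state 1 gives a d⁸ configuration. A 4d d⁸ ion has a large crystal-field splitting; square planar leaves the high-energy d_{x²−y²} orbital empty and maximises CFSE. → square planar.
For [AuBr₄]³−: Ligand charges: each bromide is −1. With an overall charge of −3 the gold centre must be in the +1 oxidation state. Group 11 minus oxidation state 1 gives a d¹⁰ configuration. A d¹⁰ ion has no crystal-field stabilisation preference between square planar and tetrahedral, so four ligands adopt the sterically favoured tetrahedral geometry. → tetrahedral.

[AuBr₄]³−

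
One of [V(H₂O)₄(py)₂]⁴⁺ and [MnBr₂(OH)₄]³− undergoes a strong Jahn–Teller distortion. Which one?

[V(H₂O)₄(py)₂]⁴⁺: Summing ligand charges against the +4 overall charge gives an oxidation state of +4 for vanadium. Group 5 minus oxidation state 4 gives a d¹ configuration. The d¹ configuration leaves the e_g set evenly filled (or empty) — no strong Jahn–Teller driving force.
[MnBr₂(OH)₄]³−: Ligand charges: each bromide is −1; each hydroxide is −1. With an overall charge of −3 the manganese centre must be in the +3 oxidation state. Manganese is a group-7 element; Mn(III) is therefore d⁴. Bromide and hydroxide are weak-field ligands for a first-row metal, so the complex is high-spin. The t₂g³e_g¹ (high-spin) configuration has an unevenly filled e_g set; the Jahn–Teller theorem predicts a tetragonal distortion (typically axial elongation) to lift the degeneracy.

[MnBr₂(OH)₄]³−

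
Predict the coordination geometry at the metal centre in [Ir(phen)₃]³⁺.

octahedral

Summing ligand charges against the +3 overall charge gives an oxidation state of +3 for iridium.
Iridium is a group-9 element; Ir(III) is therefore d⁶.
Counting donor atoms: 3×1,10-phenanthroline (bidentate) → 6 donors. Coordination number = 6.
Six donors around a single metal centre give an octahedral coordination sphere.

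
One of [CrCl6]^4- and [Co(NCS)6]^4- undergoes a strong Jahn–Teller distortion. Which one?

[CrCl6]^4-: Summing ligand charges against the −4 overall charge gives an oxidation state of +2 for chromium. Chromium is a group-6 element; Cr(II) is therefore d⁴. Chloride is a weak-field ligand for a first-row metal, so the complex is high-spin. The t₂g³e_g¹ (high-spin) configuration has an unevenly filled e_g set; the Jahn–Teller theorem predicts a tetragonal distortion (typically axial elongation) to lift the degeneracy.
[Co(NCS)6]^4-: Ligand charges: each isothiocyanate is −1. With an overall charge of −4 the cobalt centre must be in the +2 oxidation state. Group 9 minus oxidation state 2 gives a d⁷ configuration. Isothiocyanate is a weak-field ligand for a first-row metal, so the complex is high-spin. The d⁷ configuration leaves the e_g set evenly filled (or empty) — no strong Jahn–Teller driving force.

[CrCl6]^4-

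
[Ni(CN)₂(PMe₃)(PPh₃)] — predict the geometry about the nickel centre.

Each cyanide is −1; trimethylphosphine is neutral; triphenylphosphine is neutral; balancing the 0 overall charge requires Ni(II).
Group 10 minus oxidation state 2 gives a d⁸ configuration.
With 4 monodentate ligands the coordination number is 4.
Cyanide, trimethylphosphine, and triphenylphosphine are strong-field ligands (high in the spectrochemical series).
A 3d d⁸ ion with strong-field ligands gains enough CFSE to favour square planar over tetrahedral.

square planar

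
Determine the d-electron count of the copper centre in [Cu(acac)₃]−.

d9

Each acetylacetonate is −1; balancing the −1 overall charge requires Cu(II).
Group 11 minus oxidation state 2 gives a d⁹ configuration.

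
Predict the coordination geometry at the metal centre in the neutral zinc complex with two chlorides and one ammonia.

Summing ligand charges against the 0 overall charge gives an oxidation state of +2 for zinc.
Zn sits in group 12, so the d-electron count is 12 − 2 = 10.
With 3 monodentate ligands the coordination number is 3.
Three ligands around a d¹⁰ centre minimise repulsion in a trigonal-planar arrangement.

trigonal planar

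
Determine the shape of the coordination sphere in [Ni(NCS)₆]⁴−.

Summing ligand charges against the −4 overall charge gives an oxidation state of +2 for nickel.
Nickel is a group-10 element; Ni(II) is therefore d⁸.
Coordination number: 6.
Six donors around a single metal centre give an octahedral coordination sphere.

octahedral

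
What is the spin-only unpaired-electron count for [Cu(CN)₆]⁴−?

Each cyanide is −1; balancing the −4 overall charge requires Cu(II).
Group 11 minus oxidation state 2 gives a d⁹ configuration.
In an octahedral field the d⁹ configuration is t₂g⁶e_g³ (only one arrangement possible), giving 1 unpaired electron.

1 unpaired electron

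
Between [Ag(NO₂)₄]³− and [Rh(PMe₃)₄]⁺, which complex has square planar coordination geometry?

[Rh(PMe₃)₄]⁺

For [Ag(NO₂)₄]³−: Each nitro (N-bound nitrite) is −1; balancing the −3 overall charge requires Ag(I). Ag sits in group 11, so the d-electron count is 11 − 1 = 10. A d¹⁰ ion has no crystal-field stabilisation preference between square planar and tetrahedral, so four ligands adopt the sterically favoured tetrahedral geometry. → tetrahedral.
For [Rh(PMe₃)₄]⁺: Summing ligand charges against the +1 overall charge gives an oxidation state of +1 for rhodium. Rh sits in group 9, so the d-electron count is 9 − 1 = 8. A 4d d⁸ ion has a large crystal-field splitting; square planar leaves the high-energy d_{x²−y²} orbital empty and maximises CFSE. → square planar.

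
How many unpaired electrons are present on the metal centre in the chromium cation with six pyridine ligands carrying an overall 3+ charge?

3

Pyridine is neutral; balancing the +3 overall charge requires Cr(III).
Group 6 minus oxidation state 3 gives a d³ configuration.
In an octahedral field the d³ configuration is t₂g³e_g⁰ (only one arrangement possible), giving 3 unpaired electrons.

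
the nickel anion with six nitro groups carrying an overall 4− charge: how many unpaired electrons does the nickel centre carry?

Ligand charges: each nitro (N-bound nitrite) is −1. With an overall charge of −4 the nickel centre must be in the +2 oxidation state.
Nickel is a group-10 element; Ni(II) is therefore d⁸.
In an octahedral field the d⁸ configuration is t₂g⁶e_g² (only one arrangement possible), giving 2 unpaired electrons.

2 unpaired electrons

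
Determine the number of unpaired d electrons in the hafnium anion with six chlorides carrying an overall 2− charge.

Summing ligand charges against the −2 overall charge gives an oxidation state of +4 for hafnium.
Group 4 minus oxidation state 4 gives a d⁰ configuration.
In an octahedral field the d⁰ configuration is t₂g⁰e_g⁰, giving 0 unpaired electrons.

0 unpaired electrons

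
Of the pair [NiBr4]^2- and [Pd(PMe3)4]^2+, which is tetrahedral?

[NiBr4]^2-

For [NiBr4]^2-: Each bromide is −1; balancing the −2 overall charge requires Ni(II). Group 10 minus oxidation state 2 gives a d⁸ configuration. Bromide is a weak-field ligand. With weak-field ligands the CFSE gain from square planar is small, so a 3d d⁸ ion takes the sterically preferred tetrahedral geometry. → tetrahedral.
For [Pd(PMe3)4]^2+: Summing ligand charges against the +2 overall charge gives an oxidation state of +2 for palladium. Palladium is a group-10 element; Pd(II) is therefore d⁸. A 4d d⁸ ion has a large crystal-field splitting; square planar leaves the high-energy d_{x²−y²} orbital empty and maximises CFSE. → square planar.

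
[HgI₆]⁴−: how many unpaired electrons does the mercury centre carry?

0 unpaired electrons

Summing ligand charges against the −4 overall charge gives an oxidation state of +2 for mercury.
Mercury is a group-12 element; Hg(II) is therefore d¹⁰.
In an octahedral field the d¹⁰ configuration is t₂g⁶e_g⁴, giving 0 unpaired electrons.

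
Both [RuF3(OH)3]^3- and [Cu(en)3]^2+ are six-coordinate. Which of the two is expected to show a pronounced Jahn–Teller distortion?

[RuF3(OH)3]^3-: Ligand charges: each fluoride is −1; each hydroxide is −1. With an overall charge of −3 the ruthenium centre must be in the +3 oxidation state. Ru sits in group 8, so the d-electron count is 8 − 3 = 5. A 4d ion has a large Δₒ and is invariably low-spin. The d⁵ configuration leaves the e_g set evenly filled (or empty) — no strong Jahn–Teller driving force.
[Cu(en)3]^2+: Ligand charges: ethylenediamine is neutral. With an overall charge of +2 the copper centre must be in the +2 oxidation state. Group 11 minus oxidation state 2 gives a d⁹ configuration. The t₂g⁶e_g³ configuration has an unevenly filled e_g set; the Jahn–Teller theorem predicts a tetragonal distortion (typically axial elongation) to lift the degeneracy.

[Cu(en)3]^2+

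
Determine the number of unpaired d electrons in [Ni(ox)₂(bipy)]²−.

2 unpaired electrons

Ligand charges: each oxalate is −2; 2,2′-bipyridine is neutral. With an overall charge of −2 the nickel centre must be in the +2 oxidation state.
Group 10 minus oxidation state 2 gives a d⁸ configuration.
Counting donor atoms: 2×oxalate (bidentate) → 4 donors; 1×2,2′-bipyridine (bidentate) → 2 donors. Coordination number = 6.
In an octahedral field the d⁸ configuration is t₂g⁶e_g² (only one arrangement possible), giving 2 unpaired electrons.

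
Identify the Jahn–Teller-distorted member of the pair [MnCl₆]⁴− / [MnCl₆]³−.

[MnCl₆]³−

[MnCl₆]⁴−: Summing ligand charges against the −4 overall charge gives an oxidation state of +2 for manganese. Group 7 minus oxidation state 2 gives a d⁵ configuration. Chloride is a weak-field ligand for a first-row metal, so the complex is high-spin. The d⁵ configuration leaves the e_g set evenly filled (or empty) — no strong Jahn–Teller driving force.
[MnCl₆]³−: Summing ligand charges against the −3 overall charge gives an oxidation state of +3 for manganese. Group 7 minus oxidation state 3 gives a d⁴ configuration. Chloride is a weak-field ligand for a first-row metal, so the complex is high-spin. The t₂g³e_g¹ (high-spin) configuration has an unevenly filled e_g set; the Jahn–Teller theorem predicts a tetragonal distortion (typically axial elongation) to lift the degeneracy.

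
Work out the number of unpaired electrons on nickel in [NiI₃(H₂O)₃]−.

Each iodide is −1; water is neutral; balancing the −1 overall charge requires Ni(II).
Ni sits in group 10, so the d-electron count is 10 − 2 = 8.
In an octahedral field the d⁸ configuration is t₂g⁶e_g² (only one arrangement possible), giving 2 unpaired electrons.

2 unpaired electrons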